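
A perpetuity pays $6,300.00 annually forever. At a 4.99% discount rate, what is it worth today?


Formula: PV = C / r
Substituting: PV = $6,300.00 / 0.0499
PV = $126,252.51

$126,252.51


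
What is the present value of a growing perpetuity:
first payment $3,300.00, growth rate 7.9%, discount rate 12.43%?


Formula: PV = C / (r - g)
Spread: r - g = 0.1243 - 0.079 = 0.0453
Substituting: PV = $3,300.00 / 0.0453
PV = $72,847.68

$72,847.68


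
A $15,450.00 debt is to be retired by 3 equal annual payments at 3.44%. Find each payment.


Formula: PMT = PV * r / (1 - (1+r)^(-n))
Denominator: 1 - (1 + 0.0344)^(-3) = 0.096487
Numerator: $15,450.00 * 0.0344 = 531.48
PMT = 531.48 / 0.096487 = $5,508.31

$5,508.31


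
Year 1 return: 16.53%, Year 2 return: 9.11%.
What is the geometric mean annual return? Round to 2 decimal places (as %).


Formula: Geometric mean = ((1+r1)*(1+r2))^(1/2) - 1
Product: (1 + 0.1653) * (1 + 0.0911) = 1.1653 * 1.0911 = 1.271459
Square root: 1.271459^0.5 = 1.12759
Geometric mean = 1.12759 - 1 = 0.12759
As percentage: 12.76%

12.76%


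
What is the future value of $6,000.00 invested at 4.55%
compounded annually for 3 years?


Formula: FV = P * (1 + r)^n
Substituting: FV = $6,000.00 * (1 + 0.0455)^3
Growth factor: (1.0455)^3 = 1.142805
FV = $6,000.00 * 1.142805 = $6,856.83

$6,856.83


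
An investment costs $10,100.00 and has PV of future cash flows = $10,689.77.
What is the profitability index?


Formula: PI = PV(cash flows) / initial investment
Substituting: PI = $10,689.77 / $10,100.00
PI = 1.0584

1.0584


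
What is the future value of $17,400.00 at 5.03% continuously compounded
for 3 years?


Formula: FV = P * e^(r*t)
Exponent: r*t = 0.0503 * 3 = 0.1509
e^(0.1509) = 1.16288
FV = $17,400.00 * 1.16288 = $20,234.12

$20,234.12


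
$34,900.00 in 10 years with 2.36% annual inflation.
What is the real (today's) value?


Formula: Real value = nominal / (1 + inflation)^years
Price level: (1 + 0.0236)^10 = 1.262708
Real value = $34,900.00 / 1.262708 = $27,639.02

$27,639.02


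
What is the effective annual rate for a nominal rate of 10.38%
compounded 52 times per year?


Formula: EAR = (1 + r/m)^m - 1
Period rate: r/m = 0.1038 / 52 = 0.001996
Compounding: (1 + 0.001996)^52 = 1.109264
EAR = 1.109264 - 1 = 0.109264

0.109264


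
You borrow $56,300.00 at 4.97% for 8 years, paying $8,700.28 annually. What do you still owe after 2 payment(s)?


Formula: Balance = PV*(1+r)^k - PMT*((1+r)^k - 1)/r
Growth: (1 + 0.0497)^2 = 1.10187
Accumulated factor: ((1+r)^k - 1)/r = 2.0497
Balance = $56,300.00 * 1.10187 - $8,700.28 * 2.0497
Balance = $44,202.32

$44,202.32


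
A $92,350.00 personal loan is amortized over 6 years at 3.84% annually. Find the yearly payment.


Formula: PMT = PV * r / (1 - (1+r)^(-n))
Denominator: 1 - (1 + 0.0384)^(-6) = 0.202351
Numerator: $92,350.00 * 0.0384 = 3546.24
PMT = 3546.24 / 0.202351 = $17,525.21

$17,525.21


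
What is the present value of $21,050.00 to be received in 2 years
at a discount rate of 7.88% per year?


Formula: PV = FV / (1 + r)^n
Substituting: PV = $21,050.00 / (1 + 0.0788)^2
Discount factor: (1.0788)^2 = 1.163809
PV = $21,050.00 / 1.163809 = $18,087.15

$18,087.15


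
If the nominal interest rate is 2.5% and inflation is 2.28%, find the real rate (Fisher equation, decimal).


Formula: (1 + r_real) = (1 + r_nom) / (1 + inflation)
Substituting: (1 + r_real) = 1.025 / 1.0228
(1 + r_real) = 1.002151
r_real = 1.002151 - 1 = 0.002151

0.002151


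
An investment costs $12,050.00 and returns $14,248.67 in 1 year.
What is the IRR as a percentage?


Formula: IRR = C1/C0 - 1
Substituting: IRR = $14,248.67 / $12,050.00 - 1
Ratio: 1.182462 - 1 = 0.182462
IRR = 18.2462%

18.2462%


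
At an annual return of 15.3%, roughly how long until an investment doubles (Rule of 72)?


Formula: Years ≈ 72 / r
Substituting: Years ≈ 72 / 15.3
Years ≈ 4.7

4.7 years


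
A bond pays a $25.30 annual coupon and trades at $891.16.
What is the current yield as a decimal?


Formula: Current yield = annual coupon / price
Substituting: CY = $25.30 / $891.16
CY = 0.02839

0.02839


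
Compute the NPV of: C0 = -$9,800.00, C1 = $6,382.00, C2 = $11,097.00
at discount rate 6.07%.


Formula: NPV = C0 + C1/(1+r) + C2/(1+r)^2
Discount C1: $6,382.00 / (1 + 0.0607) = $6,016.78
Discount C2: $11,097.00 / (1 + 0.0607)^2 = $9,863.26
NPV = -$9,800.00 + $6,016.78 + $9,863.26 = $6,080.04

$6,080.04


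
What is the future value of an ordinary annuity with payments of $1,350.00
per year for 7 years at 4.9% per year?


Formula: FV = PMT * ((1+r)^n - 1) / r
Growth factor: (1 + 0.049)^7 = 1.397747
Numerator: 1.397747 - 1 = 0.397747
FV = $1,350.00 * 0.397747 / 0.049 = $10,958.32

$10,958.32


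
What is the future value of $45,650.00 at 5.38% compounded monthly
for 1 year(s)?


Formula: FV = P * (1 + r/m)^(m*t)
Period rate: r/m = 0.0538 / 12 = 0.004483
Total periods: m*t = 12 * 1 = 12
Growth factor: (1 + 0.004483)^12 = 1.055147
FV = $45,650.00 * 1.055147 = $48,167.44

$48,167.44


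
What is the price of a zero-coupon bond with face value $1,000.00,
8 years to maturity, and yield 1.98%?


Formula: Price = FV / (1 + r)^n
Substituting: Price = $1,000.00 / (1 + 0.0198)^8
Discount factor: (1.0198)^8 = 1.169823
Price = $1,000.00 / 1.169823 = $854.83

$854.83


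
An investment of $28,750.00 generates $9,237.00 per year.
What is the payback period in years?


Formula: Payback = investment / annual cash flow
Substituting: Payback = $28,750.00 / $9,237.00
Payback = 3.1125 years

3.1125 years


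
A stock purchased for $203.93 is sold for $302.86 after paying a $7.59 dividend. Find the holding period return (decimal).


Formula: HPR = (P1 - P0 + D) / P0
Gain: $302.86 - $203.93 + $7.59 = $106.52
HPR = $106.52 / $203.93 = 0.5223

0.5223


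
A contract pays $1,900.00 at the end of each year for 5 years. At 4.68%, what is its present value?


Formula: PV = PMT * (1 - (1+r)^(-n)) / r
Discount factor: (1 + 0.0468)^(-5) = 0.795576
Bracket: 1 - 0.795576 = 0.204424
PV = $1,900.00 * 0.204424 / 0.0468 = $8,299.28

$8,299.28


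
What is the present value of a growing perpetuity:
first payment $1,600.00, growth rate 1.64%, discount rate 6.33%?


Formula: PV = C / (r - g)
Spread: r - g = 0.0633 - 0.0164 = 0.0469
Substituting: PV = $1,600.00 / 0.0469
PV = $34,115.14

$34,115.14


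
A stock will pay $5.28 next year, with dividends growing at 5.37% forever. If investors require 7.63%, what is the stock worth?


Formula: P = D1 / (r - g)
Spread: r - g = 0.0763 - 0.0537 = 0.0226
Substituting: P = $5.28 / 0.0226
P = $233.63

$233.63


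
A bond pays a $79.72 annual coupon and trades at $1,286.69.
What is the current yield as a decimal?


Formula: Current yield = annual coupon / price
Substituting: CY = $79.72 / $1,286.69
CY = 0.061957

0.061957


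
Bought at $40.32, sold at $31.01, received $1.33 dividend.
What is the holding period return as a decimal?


Formula: HPR = (P1 - P0 + D) / P0
Gain: $31.01 - $40.32 + $1.33 = -$7.98
HPR = -$7.98 / $40.32 = -0.1979

-0.1979


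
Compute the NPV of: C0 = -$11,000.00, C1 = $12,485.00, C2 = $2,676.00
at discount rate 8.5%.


Formula: NPV = C0 + C1/(1+r) + C2/(1+r)^2
Discount C1: $12,485.00 / (1 + 0.085) = $11,506.91
Discount C2: $2,676.00 / (1 + 0.085)^2 = $2,273.14
NPV = -$11,000.00 + $11,506.91 + $2,273.14 = $2,780.05

$2,780.05


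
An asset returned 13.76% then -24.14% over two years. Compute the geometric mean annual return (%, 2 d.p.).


Formula: Geometric mean = ((1+r1)*(1+r2))^(1/2) - 1
Product: (1 + 0.1376) * (1 + -0.2414) = 1.1376 * 0.7586 = 0.862983
Square root: 0.862983^0.5 = 0.928969
Geometric mean = 0.928969 - 1 = -0.071031
As percentage: -7.10%

-7.10%


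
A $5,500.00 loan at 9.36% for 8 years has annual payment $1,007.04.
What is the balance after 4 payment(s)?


Formula: Balance = PV*(1+r)^k - PMT*((1+r)^k - 1)/r
Growth: (1 + 0.0936)^4 = 1.430323
Accumulated factor: ((1+r)^k - 1)/r = 4.597464
Balance = $5,500.00 * 1.430323 - $1,007.04 * 4.597464
Balance = $3,236.94

$3,236.94


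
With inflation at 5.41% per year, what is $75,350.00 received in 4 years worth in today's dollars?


Formula: Real value = nominal / (1 + inflation)^years
Price level: (1 + 0.0541)^4 = 1.234603
Real value = $75,350.00 / 1.234603 = $61,031.78

$61,031.78


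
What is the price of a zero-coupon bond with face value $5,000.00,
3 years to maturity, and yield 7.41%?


Formula: Price = FV / (1 + r)^n
Substituting: Price = $5,000.00 / (1 + 0.0741)^3
Discount factor: (1.0741)^3 = 1.239179
Price = $5,000.00 / 1.239179 = $4,034.93

$4,034.93


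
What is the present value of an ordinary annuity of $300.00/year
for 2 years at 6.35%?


Formula: PV = PMT * (1 - (1+r)^(-n)) / r
Discount factor: (1 + 0.0635)^(-2) = 0.884148
Bracket: 1 - 0.884148 = 0.115852
PV = $300.00 * 0.115852 / 0.0635 = $547.33

$547.33


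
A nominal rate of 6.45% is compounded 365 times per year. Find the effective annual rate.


Formula: EAR = (1 + r/m)^m - 1
Period rate: r/m = 0.0645 / 365 = 0.000177
Compounding: (1 + 0.000177)^365 = 1.06662
EAR = 1.06662 - 1 = 0.06662

0.06662


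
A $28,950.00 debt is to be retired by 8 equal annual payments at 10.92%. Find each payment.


Formula: PMT = PV * r / (1 - (1+r)^(-n))
Denominator: 1 - (1 + 0.1092)^(-8) = 0.563563
Numerator: $28,950.00 * 0.1092 = 3161.34
PMT = 3161.34 / 0.563563 = $5,609.55

$5,609.55


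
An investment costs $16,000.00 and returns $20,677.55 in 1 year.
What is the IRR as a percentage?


Formula: IRR = C1/C0 - 1
Substituting: IRR = $20,677.55 / $16,000.00 - 1
Ratio: 1.292347 - 1 = 0.292347
IRR = 29.2347%

29.2347%


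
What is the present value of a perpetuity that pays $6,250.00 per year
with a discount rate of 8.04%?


Formula: PV = C / r
Substituting: PV = $6,250.00 / 0.0804
PV = $77,736.32

$77,736.32


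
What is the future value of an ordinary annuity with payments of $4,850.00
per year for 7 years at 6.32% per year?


Formula: FV = PMT * ((1+r)^n - 1) / r
Growth factor: (1 + 0.0632)^7 = 1.535694
Numerator: 1.535694 - 1 = 0.535694
FV = $4,850.00 * 0.535694 / 0.0632 = $41,109.45

$41,109.45


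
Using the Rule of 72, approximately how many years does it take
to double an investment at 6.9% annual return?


Formula: Years ≈ 72 / r
Substituting: Years ≈ 72 / 6.9
Years ≈ 10.4

10.4 years


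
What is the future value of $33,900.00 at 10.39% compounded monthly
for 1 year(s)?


Formula: FV = P * (1 + r/m)^(m*t)
Period rate: r/m = 0.1039 / 12 = 0.008658
Total periods: m*t = 12 * 1 = 12
Growth factor: (1 + 0.008658)^12 = 1.108993
FV = $33,900.00 * 1.108993 = $37,594.88

$37,594.88


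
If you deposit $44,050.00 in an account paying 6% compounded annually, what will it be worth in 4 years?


Formula: FV = P * (1 + r)^n
Substituting: FV = $44,050.00 * (1 + 0.06)^4
Growth factor: (1.06)^4 = 1.262477
FV = $44,050.00 * 1.262477 = $55,612.11

$55,612.11


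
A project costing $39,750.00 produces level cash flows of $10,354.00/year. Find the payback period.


Formula: Payback = investment / annual cash flow
Substituting: Payback = $39,750.00 / $10,354.00
Payback = 3.8391 years

3.8391 years


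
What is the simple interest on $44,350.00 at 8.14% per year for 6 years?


Formula: I = P * r * t
Substituting: I = $44,350.00 * 0.0814 * 6
Step: I = $44,350.00 * 0.4884
I = $21,660.54

$21,660.54


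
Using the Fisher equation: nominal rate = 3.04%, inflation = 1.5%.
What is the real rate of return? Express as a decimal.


Formula: (1 + r_real) = (1 + r_nom) / (1 + inflation)
Substituting: (1 + r_real) = 1.0304 / 1.015
(1 + r_real) = 1.015172
r_real = 1.015172 - 1 = 0.015172

0.015172


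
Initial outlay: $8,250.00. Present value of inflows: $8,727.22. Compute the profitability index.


Formula: PI = PV(cash flows) / initial investment
Substituting: PI = $8,727.22 / $8,250.00
PI = 1.0578

1.0578


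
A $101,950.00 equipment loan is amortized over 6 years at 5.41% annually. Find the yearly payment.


Formula: PMT = PV * r / (1 - (1+r)^(-n))
Denominator: 1 - (1 + 0.0541)^(-6) = 0.271031
Numerator: $101,950.00 * 0.0541 = 5515.495
PMT = 5515.495 / 0.271031 = $20,350.06

$20,350.06


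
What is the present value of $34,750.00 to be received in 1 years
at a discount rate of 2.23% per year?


Formula: PV = FV / (1 + r)^n
Substituting: PV = $34,750.00 / (1 + 0.0223)^1
Discount factor: (1.0223)^1 = 1.0223
PV = $34,750.00 / 1.0223 = $33,991.98

$33,991.98


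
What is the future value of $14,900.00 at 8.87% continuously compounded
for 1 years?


Formula: FV = P * e^(r*t)
Exponent: r*t = 0.0887 * 1 = 0.0887
e^(0.0887) = 1.092753
FV = $14,900.00 * 1.092753 = $16,282.02

$16,282.02


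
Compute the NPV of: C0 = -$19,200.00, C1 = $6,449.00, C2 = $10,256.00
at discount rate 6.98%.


Formula: NPV = C0 + C1/(1+r) + C2/(1+r)^2
Discount C1: $6,449.00 / (1 + 0.0698) = $6,028.23
Discount C2: $10,256.00 / (1 + 0.0698)^2 = $8,961.34
NPV = -$19,200.00 + $6,028.23 + $8,961.34 = -$4,210.43

-$4,210.43


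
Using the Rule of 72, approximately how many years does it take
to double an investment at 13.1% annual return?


Formula: Years ≈ 72 / r
Substituting: Years ≈ 72 / 13.1
Years ≈ 5.5

5.5 years


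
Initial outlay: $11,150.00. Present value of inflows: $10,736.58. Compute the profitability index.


Formula: PI = PV(cash flows) / initial investment
Substituting: PI = $10,736.58 / $11,150.00
PI = 0.9629

0.9629


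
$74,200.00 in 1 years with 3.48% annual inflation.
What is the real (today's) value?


Formula: Real value = nominal / (1 + inflation)^years
Price level: (1 + 0.0348)^1 = 1.0348
Real value = $74,200.00 / 1.0348 = $71,704.68

$71,704.68


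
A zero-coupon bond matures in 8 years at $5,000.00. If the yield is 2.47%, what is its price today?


Formula: Price = FV / (1 + r)^n
Substituting: Price = $5,000.00 / (1 + 0.0247)^8
Discount factor: (1.0247)^8 = 1.215553
Price = $5,000.00 / 1.215553 = $4,113.35

$4,113.35


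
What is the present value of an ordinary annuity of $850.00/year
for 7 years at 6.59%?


Formula: PV = PMT * (1 - (1+r)^(-n)) / r
Discount factor: (1 + 0.0659)^(-7) = 0.639712
Bracket: 1 - 0.639712 = 0.360288
PV = $850.00 * 0.360288 / 0.0659 = $4,647.11

$4,647.11


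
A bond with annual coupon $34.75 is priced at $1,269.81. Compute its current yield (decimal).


Formula: Current yield = annual coupon / price
Substituting: CY = $34.75 / $1,269.81
CY = 0.027366

0.027366


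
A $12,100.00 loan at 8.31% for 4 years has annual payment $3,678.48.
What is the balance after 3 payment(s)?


Formula: Balance = PV*(1+r)^k - PMT*((1+r)^k - 1)/r
Growth: (1 + 0.0831)^3 = 1.270591
Accumulated factor: ((1+r)^k - 1)/r = 3.256206
Balance = $12,100.00 * 1.270591 - $3,678.48 * 3.256206
Balance = $3,396.26

$3,396.26


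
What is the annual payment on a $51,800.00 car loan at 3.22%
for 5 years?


Formula: PMT = PV * r / (1 - (1+r)^(-n))
Denominator: 1 - (1 + 0.0322)^(-5) = 0.146545
Numerator: $51,800.00 * 0.0322 = 1667.96
PMT = 1667.96 / 0.146545 = $11,381.91

$11,381.91


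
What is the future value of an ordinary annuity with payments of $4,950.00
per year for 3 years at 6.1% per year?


Formula: FV = PMT * ((1+r)^n - 1) / r
Growth factor: (1 + 0.061)^3 = 1.19439
Numerator: 1.19439 - 1 = 0.19439
FV = $4,950.00 * 0.19439 / 0.061 = $15,774.27

$15,774.27


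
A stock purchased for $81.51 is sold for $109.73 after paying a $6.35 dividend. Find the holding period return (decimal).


Formula: HPR = (P1 - P0 + D) / P0
Gain: $109.73 - $81.51 + $6.35 = $34.57
HPR = $34.57 / $81.51 = 0.4241

0.4241


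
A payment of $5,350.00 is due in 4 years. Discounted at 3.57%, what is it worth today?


Formula: PV = FV / (1 + r)^n
Substituting: PV = $5,350.00 / (1 + 0.0357)^4
Discount factor: (1.0357)^4 = 1.150631
PV = $5,350.00 / 1.150631 = $4,649.62

$4,649.62


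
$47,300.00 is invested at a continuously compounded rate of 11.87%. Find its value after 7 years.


Formula: FV = P * e^(r*t)
Exponent: r*t = 0.1187 * 7 = 0.8309
e^(0.8309) = 2.295384
FV = $47,300.00 * 2.295384 = $108,571.65

$108,571.65


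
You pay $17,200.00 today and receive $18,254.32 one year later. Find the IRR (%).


Formula: IRR = C1/C0 - 1
Substituting: IRR = $18,254.32 / $17,200.00 - 1
Ratio: 1.061298 - 1 = 0.061298
IRR = 6.1298%

6.1298%


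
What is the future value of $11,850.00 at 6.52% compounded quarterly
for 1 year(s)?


Formula: FV = P * (1 + r/m)^(m*t)
Period rate: r/m = 0.0652 / 4 = 0.0163
Total periods: m*t = 4 * 1 = 4
Growth factor: (1 + 0.0163)^4 = 1.066812
FV = $11,850.00 * 1.066812 = $12,641.72

$12,641.72


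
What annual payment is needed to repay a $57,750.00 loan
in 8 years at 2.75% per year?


Formula: PMT = PV * r / (1 - (1+r)^(-n))
Denominator: 1 - (1 + 0.0275)^(-8) = 0.195094
Numerator: $57,750.00 * 0.0275 = 1588.125
PMT = 1588.125 / 0.195094 = $8,140.32

$8,140.32


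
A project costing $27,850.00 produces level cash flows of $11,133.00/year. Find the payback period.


Formula: Payback = investment / annual cash flow
Substituting: Payback = $27,850.00 / $11,133.00
Payback = 2.5016 years

2.5016 years


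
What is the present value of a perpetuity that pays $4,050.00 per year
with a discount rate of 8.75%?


Formula: PV = C / r
Substituting: PV = $4,050.00 / 0.0875
PV = $46,285.71

$46,285.71


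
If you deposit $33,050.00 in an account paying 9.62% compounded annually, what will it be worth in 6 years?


Formula: FV = P * (1 + r)^n
Substituting: FV = $33,050.00 * (1 + 0.0962)^6
Growth factor: (1.0962)^6 = 1.735157
FV = $33,050.00 * 1.735157 = $57,346.94

$57,346.94


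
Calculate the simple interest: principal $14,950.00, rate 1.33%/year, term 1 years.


Formula: I = P * r * t
Substituting: I = $14,950.00 * 0.0133 * 1
Step: I = $14,950.00 * 0.0133
I = $198.84

$198.84


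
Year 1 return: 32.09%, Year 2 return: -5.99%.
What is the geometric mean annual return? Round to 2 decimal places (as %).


Formula: Geometric mean = ((1+r1)*(1+r2))^(1/2) - 1
Product: (1 + 0.3209) * (1 + -0.0599) = 1.3209 * 0.9401 = 1.241778
Square root: 1.241778^0.5 = 1.114351
Geometric mean = 1.114351 - 1 = 0.114351
As percentage: 11.44%

11.44%


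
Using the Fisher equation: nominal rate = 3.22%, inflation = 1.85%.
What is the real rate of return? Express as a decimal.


Formula: (1 + r_real) = (1 + r_nom) / (1 + inflation)
Substituting: (1 + r_real) = 1.0322 / 1.0185
(1 + r_real) = 1.013451
r_real = 1.013451 - 1 = 0.013451

0.013451


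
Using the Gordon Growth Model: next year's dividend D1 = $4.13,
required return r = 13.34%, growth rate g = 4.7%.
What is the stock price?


Formula: P = D1 / (r - g)
Spread: r - g = 0.1334 - 0.047 = 0.0864
Substituting: P = $4.13 / 0.0864
P = $47.80

$47.80


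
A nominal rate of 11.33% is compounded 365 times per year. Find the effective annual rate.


Formula: EAR = (1 + r/m)^m - 1
Period rate: r/m = 0.1133 / 365 = 0.00031
Compounding: (1 + 0.00031)^365 = 1.119948
EAR = 1.119948 - 1 = 0.119948

0.119948


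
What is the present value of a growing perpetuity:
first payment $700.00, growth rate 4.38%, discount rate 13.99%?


Formula: PV = C / (r - g)
Spread: r - g = 0.1399 - 0.0438 = 0.0961
Substituting: PV = $700.00 / 0.0961
PV = $7,284.08

$7,284.08


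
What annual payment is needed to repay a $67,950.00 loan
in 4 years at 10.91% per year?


Formula: PMT = PV * r / (1 - (1+r)^(-n))
Denominator: 1 - (1 + 0.1091)^(-4) = 0.339128
Numerator: $67,950.00 * 0.1091 = 7413.345
PMT = 7413.345 / 0.339128 = $21,860.00

$21,860.00


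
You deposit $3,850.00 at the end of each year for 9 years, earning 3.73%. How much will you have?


Formula: FV = PMT * ((1+r)^n - 1) / r
Growth factor: (1 + 0.0373)^9 = 1.390399
Numerator: 1.390399 - 1 = 0.390399
FV = $3,850.00 * 0.390399 / 0.0373 = $40,295.86

$40,295.86


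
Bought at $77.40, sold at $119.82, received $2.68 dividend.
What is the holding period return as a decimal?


Formula: HPR = (P1 - P0 + D) / P0
Gain: $119.82 - $77.40 + $2.68 = $45.10
HPR = $45.10 / $77.40 = 0.5827

0.5827


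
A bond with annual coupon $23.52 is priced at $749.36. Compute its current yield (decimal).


Formula: Current yield = annual coupon / price
Substituting: CY = $23.52 / $749.36
CY = 0.031387

0.031387


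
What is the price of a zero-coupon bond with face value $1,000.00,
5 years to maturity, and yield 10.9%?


Formula: Price = FV / (1 + r)^n
Substituting: Price = $1,000.00 / (1 + 0.109)^5
Discount factor: (1.109)^5 = 1.677481
Price = $1,000.00 / 1.677481 = $596.13

$596.13


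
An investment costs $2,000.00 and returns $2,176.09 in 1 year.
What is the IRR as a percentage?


Formula: IRR = C1/C0 - 1
Substituting: IRR = $2,176.09 / $2,000.00 - 1
Ratio: 1.088045 - 1 = 0.088045
IRR = 8.8045%

8.8045%


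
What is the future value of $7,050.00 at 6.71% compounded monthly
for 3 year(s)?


Formula: FV = P * (1 + r/m)^(m*t)
Period rate: r/m = 0.0671 / 12 = 0.005592
Total periods: m*t = 12 * 3 = 36
Growth factor: (1 + 0.005592)^36 = 1.222306
FV = $7,050.00 * 1.222306 = $8,617.26

$8,617.26


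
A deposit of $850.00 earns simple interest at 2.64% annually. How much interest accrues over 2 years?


Formula: I = P * r * t
Substituting: I = $850.00 * 0.0264 * 2
Step: I = $850.00 * 0.0528
I = $44.88

$44.88


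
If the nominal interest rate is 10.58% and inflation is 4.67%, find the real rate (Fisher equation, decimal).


Formula: (1 + r_real) = (1 + r_nom) / (1 + inflation)
Substituting: (1 + r_real) = 1.1058 / 1.0467
(1 + r_real) = 1.056463
r_real = 1.056463 - 1 = 0.056463

0.056463


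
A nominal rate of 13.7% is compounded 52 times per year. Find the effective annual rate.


Formula: EAR = (1 + r/m)^m - 1
Period rate: r/m = 0.137 / 52 = 0.002635
Compounding: (1 + 0.002635)^52 = 1.146622
EAR = 1.146622 - 1 = 0.146622

0.146622


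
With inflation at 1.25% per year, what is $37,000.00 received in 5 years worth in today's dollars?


Formula: Real value = nominal / (1 + inflation)^years
Price level: (1 + 0.0125)^5 = 1.064082
Real value = $37,000.00 / 1.064082 = $34,771.75

$34,771.75


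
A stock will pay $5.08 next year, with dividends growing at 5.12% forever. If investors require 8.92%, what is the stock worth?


Formula: P = D1 / (r - g)
Spread: r - g = 0.0892 - 0.0512 = 0.038
Substituting: P = $5.08 / 0.038
P = $133.68

$133.68


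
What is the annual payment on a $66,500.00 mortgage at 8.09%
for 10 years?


Formula: PMT = PV * r / (1 - (1+r)^(-n))
Denominator: 1 - (1 + 0.0809)^(-10) = 0.540649
Numerator: $66,500.00 * 0.0809 = 5379.85
PMT = 5379.85 / 0.540649 = $9,950.73

$9,950.73


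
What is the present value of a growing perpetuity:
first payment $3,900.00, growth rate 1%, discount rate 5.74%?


Formula: PV = C / (r - g)
Spread: r - g = 0.0574 - 0.01 = 0.0474
Substituting: PV = $3,900.00 / 0.0474
PV = $82,278.48

$82,278.48


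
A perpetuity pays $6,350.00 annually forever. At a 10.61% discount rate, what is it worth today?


Formula: PV = C / r
Substituting: PV = $6,350.00 / 0.1061
PV = $59,849.20

$59,849.20


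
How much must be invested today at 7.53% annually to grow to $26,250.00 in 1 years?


Formula: PV = FV / (1 + r)^n
Substituting: PV = $26,250.00 / (1 + 0.0753)^1
Discount factor: (1.0753)^1 = 1.0753
PV = $26,250.00 / 1.0753 = $24,411.79

$24,411.79


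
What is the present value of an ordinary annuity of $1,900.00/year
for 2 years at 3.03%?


Formula: PV = PMT * (1 - (1+r)^(-n)) / r
Discount factor: (1 + 0.0303)^(-2) = 0.942047
Bracket: 1 - 0.942047 = 0.057953
PV = $1,900.00 * 0.057953 / 0.0303 = $3,634.01

$3,634.01


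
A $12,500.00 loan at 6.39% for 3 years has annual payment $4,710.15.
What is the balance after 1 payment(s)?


Formula: Balance = PV*(1+r)^k - PMT*((1+r)^k - 1)/r
Growth: (1 + 0.0639)^1 = 1.0639
Accumulated factor: ((1+r)^k - 1)/r = 1.0
Balance = $12,500.00 * 1.0639 - $4,710.15 * 1.0
Balance = $8,588.60

$8,588.60


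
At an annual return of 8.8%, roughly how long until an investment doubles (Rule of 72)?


Formula: Years ≈ 72 / r
Substituting: Years ≈ 72 / 8.8
Years ≈ 8.2

8.2 years


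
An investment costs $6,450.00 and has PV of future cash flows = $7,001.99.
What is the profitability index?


Formula: PI = PV(cash flows) / initial investment
Substituting: PI = $7,001.99 / $6,450.00
PI = 1.0856

1.0856


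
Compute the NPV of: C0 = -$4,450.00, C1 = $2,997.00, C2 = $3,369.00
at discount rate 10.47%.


Formula: NPV = C0 + C1/(1+r) + C2/(1+r)^2
Discount C1: $2,997.00 / (1 + 0.1047) = $2,712.95
Discount C2: $3,369.00 / (1 + 0.1047)^2 = $2,760.66
NPV = -$4,450.00 + $2,712.95 + $2,760.66 = $1,023.61

$1,023.61


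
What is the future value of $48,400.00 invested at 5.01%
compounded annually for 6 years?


Formula: FV = P * (1 + r)^n
Substituting: FV = $48,400.00 * (1 + 0.0501)^6
Growth factor: (1.0501)^6 = 1.340862
FV = $48,400.00 * 1.340862 = $64,897.70

$64,897.70


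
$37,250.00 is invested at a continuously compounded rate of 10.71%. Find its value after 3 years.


Formula: FV = P * e^(r*t)
Exponent: r*t = 0.1071 * 3 = 0.3213
e^(0.3213) = 1.378919
FV = $37,250.00 * 1.378919 = $51,364.74

$51,364.74


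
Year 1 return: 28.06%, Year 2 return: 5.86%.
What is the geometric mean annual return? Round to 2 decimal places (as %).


Formula: Geometric mean = ((1+r1)*(1+r2))^(1/2) - 1
Product: (1 + 0.2806) * (1 + 0.0586) = 1.2806 * 1.0586 = 1.355643
Square root: 1.355643^0.5 = 1.164321
Geometric mean = 1.164321 - 1 = 0.164321
As percentage: 16.43%

16.43%


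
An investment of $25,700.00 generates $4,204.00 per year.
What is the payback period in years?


Formula: Payback = investment / annual cash flow
Substituting: Payback = $25,700.00 / $4,204.00
Payback = 6.1132 years

6.1132 years


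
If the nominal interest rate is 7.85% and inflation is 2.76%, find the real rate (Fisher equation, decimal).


Formula: (1 + r_real) = (1 + r_nom) / (1 + inflation)
Substituting: (1 + r_real) = 1.0785 / 1.0276
(1 + r_real) = 1.049533
r_real = 1.049533 - 1 = 0.049533

0.049533


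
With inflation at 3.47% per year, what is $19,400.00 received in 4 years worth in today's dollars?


Formula: Real value = nominal / (1 + inflation)^years
Price level: (1 + 0.0347)^4 = 1.146193
Real value = $19,400.00 / 1.146193 = $16,925.59

$16,925.59


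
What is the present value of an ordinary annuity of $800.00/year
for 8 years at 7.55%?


Formula: PV = PMT * (1 - (1+r)^(-n)) / r
Discount factor: (1 + 0.0755)^(-8) = 0.55862
Bracket: 1 - 0.55862 = 0.44138
PV = $800.00 * 0.44138 / 0.0755 = $4,676.87

$4,676.87


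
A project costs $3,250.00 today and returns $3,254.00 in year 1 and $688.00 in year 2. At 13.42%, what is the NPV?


Formula: NPV = C0 + C1/(1+r) + C2/(1+r)^2
Discount C1: $3,254.00 / (1 + 0.1342) = $2,868.98
Discount C2: $688.00 / (1 + 0.1342)^2 = $534.82
NPV = -$3,250.00 + $2,868.98 + $534.82 = $153.80

$153.80


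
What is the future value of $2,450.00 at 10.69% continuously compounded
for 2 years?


Formula: FV = P * e^(r*t)
Exponent: r*t = 0.1069 * 2 = 0.2138
e^(0.2138) = 1.238375
FV = $2,450.00 * 1.238375 = $3,034.02

$3,034.02


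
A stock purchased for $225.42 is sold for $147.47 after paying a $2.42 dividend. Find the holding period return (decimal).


Formula: HPR = (P1 - P0 + D) / P0
Gain: $147.47 - $225.42 + $2.42 = -$75.53
HPR = -$75.53 / $225.42 = -0.3351

-0.3351


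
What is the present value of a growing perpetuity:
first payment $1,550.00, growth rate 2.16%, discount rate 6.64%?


Formula: PV = C / (r - g)
Spread: r - g = 0.0664 - 0.0216 = 0.0448
Substituting: PV = $1,550.00 / 0.0448
PV = $34,598.21

$34,598.21


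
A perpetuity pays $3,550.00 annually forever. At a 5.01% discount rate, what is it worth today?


Formula: PV = C / r
Substituting: PV = $3,550.00 / 0.0501
PV = $70,858.28

$70,858.28


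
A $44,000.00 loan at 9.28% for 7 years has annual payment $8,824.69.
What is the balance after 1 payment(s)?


Formula: Balance = PV*(1+r)^k - PMT*((1+r)^k - 1)/r
Growth: (1 + 0.0928)^1 = 1.0928
Accumulated factor: ((1+r)^k - 1)/r = 1.0
Balance = $44,000.00 * 1.0928 - $8,824.69 * 1.0
Balance = $39,258.51

$39,258.51


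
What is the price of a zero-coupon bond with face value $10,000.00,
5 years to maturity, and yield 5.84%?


Formula: Price = FV / (1 + r)^n
Substituting: Price = $10,000.00 / (1 + 0.0584)^5
Discount factor: (1.0584)^5 = 1.328156
Price = $10,000.00 / 1.328156 = $7,529.23

$7,529.23


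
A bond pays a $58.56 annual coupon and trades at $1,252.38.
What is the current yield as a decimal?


Formula: Current yield = annual coupon / price
Substituting: CY = $58.56 / $1,252.38
CY = 0.046759

0.046759


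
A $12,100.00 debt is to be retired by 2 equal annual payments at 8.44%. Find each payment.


Formula: PMT = PV * r / (1 - (1+r)^(-n))
Denominator: 1 - (1 + 0.0844)^(-2) = 0.149604
Numerator: $12,100.00 * 0.0844 = 1021.24
PMT = 1021.24 / 0.149604 = $6,826.27

$6,826.27


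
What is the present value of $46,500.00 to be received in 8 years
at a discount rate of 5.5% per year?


Formula: PV = FV / (1 + r)^n
Substituting: PV = $46,500.00 / (1 + 0.055)^8
Discount factor: (1.055)^8 = 1.534687
PV = $46,500.00 / 1.534687 = $30,299.35

$30,299.35


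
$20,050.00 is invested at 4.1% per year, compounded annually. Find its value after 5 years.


Formula: FV = P * (1 + r)^n
Substituting: FV = $20,050.00 * (1 + 0.041)^5
Growth factor: (1.041)^5 = 1.222513
FV = $20,050.00 * 1.222513 = $24,511.39

$24,511.39


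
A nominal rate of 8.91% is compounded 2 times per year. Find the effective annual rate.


Formula: EAR = (1 + r/m)^m - 1
Period rate: r/m = 0.0891 / 2 = 0.04455
Compounding: (1 + 0.04455)^2 = 1.091085
EAR = 1.091085 - 1 = 0.091085

0.091085


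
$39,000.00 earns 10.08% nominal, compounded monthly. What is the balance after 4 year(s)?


Formula: FV = P * (1 + r/m)^(m*t)
Period rate: r/m = 0.1008 / 12 = 0.0084
Total periods: m*t = 12 * 4 = 48
Growth factor: (1 + 0.0084)^48 = 1.494088
FV = $39,000.00 * 1.494088 = $58,269.43

$58,269.43


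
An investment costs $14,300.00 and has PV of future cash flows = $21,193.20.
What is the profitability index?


Formula: PI = PV(cash flows) / initial investment
Substituting: PI = $21,193.20 / $14,300.00
PI = 1.482

1.482


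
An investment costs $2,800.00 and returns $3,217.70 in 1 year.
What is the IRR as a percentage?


Formula: IRR = C1/C0 - 1
Substituting: IRR = $3,217.70 / $2,800.00 - 1
Ratio: 1.149179 - 1 = 0.149179
IRR = 14.9179%

14.9179%


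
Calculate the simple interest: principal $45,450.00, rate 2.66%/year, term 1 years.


Formula: I = P * r * t
Substituting: I = $45,450.00 * 0.0266 * 1
Step: I = $45,450.00 * 0.0266
I = $1,208.97

$1,208.97


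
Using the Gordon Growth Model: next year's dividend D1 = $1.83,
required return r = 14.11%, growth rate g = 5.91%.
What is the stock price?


Formula: P = D1 / (r - g)
Spread: r - g = 0.1411 - 0.0591 = 0.082
Substituting: P = $1.83 / 0.082
P = $22.32

$22.32


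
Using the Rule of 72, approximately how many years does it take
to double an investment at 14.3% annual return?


Formula: Years ≈ 72 / r
Substituting: Years ≈ 72 / 14.3
Years ≈ 5.0

5.0 years


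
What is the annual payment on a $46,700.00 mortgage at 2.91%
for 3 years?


Formula: PMT = PV * r / (1 - (1+r)^(-n))
Denominator: 1 - (1 + 0.0291)^(-3) = 0.082455
Numerator: $46,700.00 * 0.0291 = 1358.97
PMT = 1358.97 / 0.082455 = $16,481.31

$16,481.31


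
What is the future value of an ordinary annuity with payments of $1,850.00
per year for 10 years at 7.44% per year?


Formula: FV = PMT * ((1+r)^n - 1) / r
Growth factor: (1 + 0.0744)^10 = 2.049557
Numerator: 2.049557 - 1 = 1.049557
FV = $1,850.00 * 1.049557 / 0.0744 = $26,097.86

$26,097.86


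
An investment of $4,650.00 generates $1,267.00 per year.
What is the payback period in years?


Formula: Payback = investment / annual cash flow
Substituting: Payback = $4,650.00 / $1,267.00
Payback = 3.6701 years

3.6701 years


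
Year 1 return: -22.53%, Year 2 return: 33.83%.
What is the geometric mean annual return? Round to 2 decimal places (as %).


Formula: Geometric mean = ((1+r1)*(1+r2))^(1/2) - 1
Product: (1 + -0.2253) * (1 + 0.3383) = 0.7747 * 1.3383 = 1.036781
Square root: 1.036781^0.5 = 1.018224
Geometric mean = 1.018224 - 1 = 0.018224
As percentage: 1.82%

1.82%


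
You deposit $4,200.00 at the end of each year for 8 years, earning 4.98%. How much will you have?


Formula: FV = PMT * ((1+r)^n - 1) / r
Growth factor: (1 + 0.0498)^8 = 1.475206
Numerator: 1.475206 - 1 = 0.475206
FV = $4,200.00 * 0.475206 / 0.0498 = $40,077.58

$40,077.58


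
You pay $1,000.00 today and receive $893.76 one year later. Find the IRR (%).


Formula: IRR = C1/C0 - 1
Substituting: IRR = $893.76 / $1,000.00 - 1
Ratio: 0.89376 - 1 = -0.10624
IRR = -10.624%

-10.624%


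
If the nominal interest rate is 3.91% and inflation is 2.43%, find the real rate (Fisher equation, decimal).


Formula: (1 + r_real) = (1 + r_nom) / (1 + inflation)
Substituting: (1 + r_real) = 1.0391 / 1.0243
(1 + r_real) = 1.014449
r_real = 1.014449 - 1 = 0.014449

0.014449


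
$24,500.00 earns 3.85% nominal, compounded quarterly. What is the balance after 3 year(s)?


Formula: FV = P * (1 + r/m)^(m*t)
Period rate: r/m = 0.0385 / 4 = 0.009625
Total periods: m*t = 4 * 3 = 12
Growth factor: (1 + 0.009625)^12 = 1.121815
FV = $24,500.00 * 1.121815 = $27,484.46

$27,484.46


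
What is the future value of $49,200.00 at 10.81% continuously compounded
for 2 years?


Formula: FV = P * e^(r*t)
Exponent: r*t = 0.1081 * 2 = 0.2162
e^(0.2162) = 1.241351
FV = $49,200.00 * 1.241351 = $61,074.45

$61,074.45


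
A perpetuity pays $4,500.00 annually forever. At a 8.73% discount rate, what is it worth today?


Formula: PV = C / r
Substituting: PV = $4,500.00 / 0.0873
PV = $51,546.39

$51,546.39


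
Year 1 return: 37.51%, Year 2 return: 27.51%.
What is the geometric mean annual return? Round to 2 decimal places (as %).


Formula: Geometric mean = ((1+r1)*(1+r2))^(1/2) - 1
Product: (1 + 0.3751) * (1 + 0.2751) = 1.3751 * 1.2751 = 1.75339
Square root: 1.75339^0.5 = 1.324156
Geometric mean = 1.324156 - 1 = 0.324156
As percentage: 32.42%

32.42%


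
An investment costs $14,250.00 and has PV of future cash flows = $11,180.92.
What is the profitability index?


Formula: PI = PV(cash flows) / initial investment
Substituting: PI = $11,180.92 / $14,250.00
PI = 0.7846

0.7846


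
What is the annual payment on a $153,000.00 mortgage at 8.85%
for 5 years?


Formula: PMT = PV * r / (1 - (1+r)^(-n))
Denominator: 1 - (1 + 0.0885)^(-5) = 0.345578
Numerator: $153,000.00 * 0.0885 = 13540.5
PMT = 13540.5 / 0.345578 = $39,182.17

$39,182.17


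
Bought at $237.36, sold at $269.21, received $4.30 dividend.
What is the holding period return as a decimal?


Formula: HPR = (P1 - P0 + D) / P0
Gain: $269.21 - $237.36 + $4.30 = $36.15
HPR = $36.15 / $237.36 = 0.1523

0.1523


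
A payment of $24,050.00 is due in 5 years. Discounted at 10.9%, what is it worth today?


Formula: PV = FV / (1 + r)^n
Substituting: PV = $24,050.00 / (1 + 0.109)^5
Discount factor: (1.109)^5 = 1.677481
PV = $24,050.00 / 1.677481 = $14,336.97

$14,336.97


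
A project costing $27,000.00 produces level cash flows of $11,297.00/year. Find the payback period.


Formula: Payback = investment / annual cash flow
Substituting: Payback = $27,000.00 / $11,297.00
Payback = 2.39 years

2.39 years


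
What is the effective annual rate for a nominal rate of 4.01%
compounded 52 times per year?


Formula: EAR = (1 + r/m)^m - 1
Period rate: r/m = 0.0401 / 52 = 0.000771
Compounding: (1 + 0.000771)^52 = 1.040899
EAR = 1.040899 - 1 = 0.040899

0.040899


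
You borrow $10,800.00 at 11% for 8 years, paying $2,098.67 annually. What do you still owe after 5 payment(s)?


Formula: Balance = PV*(1+r)^k - PMT*((1+r)^k - 1)/r
Growth: (1 + 0.11)^5 = 1.685058
Accumulated factor: ((1+r)^k - 1)/r = 6.227801
Balance = $10,800.00 * 1.685058 - $2,098.67 * 6.227801
Balance = $5,128.53

$5,128.53


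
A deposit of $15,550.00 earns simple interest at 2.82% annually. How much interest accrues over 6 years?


Formula: I = P * r * t
Substituting: I = $15,550.00 * 0.0282 * 6
Step: I = $15,550.00 * 0.1692
I = $2,631.06

$2,631.06


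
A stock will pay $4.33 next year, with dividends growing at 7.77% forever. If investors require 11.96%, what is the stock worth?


Formula: P = D1 / (r - g)
Spread: r - g = 0.1196 - 0.0777 = 0.0419
Substituting: P = $4.33 / 0.0419
P = $103.34

$103.34


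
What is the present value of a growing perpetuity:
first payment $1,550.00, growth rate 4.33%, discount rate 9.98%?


Formula: PV = C / (r - g)
Spread: r - g = 0.0998 - 0.0433 = 0.0565
Substituting: PV = $1,550.00 / 0.0565
PV = $27,433.63

$27,433.63


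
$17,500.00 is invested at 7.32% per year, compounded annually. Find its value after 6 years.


Formula: FV = P * (1 + r)^n
Substituting: FV = $17,500.00 * (1 + 0.0732)^6
Growth factor: (1.0732)^6 = 1.527861
FV = $17,500.00 * 1.527861 = $26,737.58

$26,737.58


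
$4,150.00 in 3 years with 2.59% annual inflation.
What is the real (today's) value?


Formula: Real value = nominal / (1 + inflation)^years
Price level: (1 + 0.0259)^3 = 1.07973
Real value = $4,150.00 / 1.07973 = $3,843.55

$3,843.55


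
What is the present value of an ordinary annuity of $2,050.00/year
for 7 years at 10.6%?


Formula: PV = PMT * (1 - (1+r)^(-n)) / r
Discount factor: (1 + 0.106)^(-7) = 0.493985
Bracket: 1 - 0.493985 = 0.506015
PV = $2,050.00 * 0.506015 / 0.106 = $9,786.13

$9,786.13


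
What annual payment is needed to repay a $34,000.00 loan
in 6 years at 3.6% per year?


Formula: PMT = PV * r / (1 - (1+r)^(-n))
Denominator: 1 - (1 + 0.036)^(-6) = 0.191199
Numerator: $34,000.00 * 0.036 = 1224.0
PMT = 1224.0 / 0.191199 = $6,401.69

$6,401.69


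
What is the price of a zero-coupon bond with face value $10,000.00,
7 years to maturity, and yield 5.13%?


Formula: Price = FV / (1 + r)^n
Substituting: Price = $10,000.00 / (1 + 0.0513)^7
Discount factor: (1.0513)^7 = 1.419341
Price = $10,000.00 / 1.419341 = $7,045.52

$7,045.52


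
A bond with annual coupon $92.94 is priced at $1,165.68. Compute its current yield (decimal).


Formula: Current yield = annual coupon / price
Substituting: CY = $92.94 / $1,165.68
CY = 0.07973

0.07973


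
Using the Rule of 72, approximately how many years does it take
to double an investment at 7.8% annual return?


Formula: Years ≈ 72 / r
Substituting: Years ≈ 72 / 7.8
Years ≈ 9.2

9.2 years


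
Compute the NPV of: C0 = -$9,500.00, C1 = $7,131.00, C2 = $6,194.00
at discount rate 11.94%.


Formula: NPV = C0 + C1/(1+r) + C2/(1+r)^2
Discount C1: $7,131.00 / (1 + 0.1194) = $6,370.38
Discount C2: $6,194.00 / (1 + 0.1194)^2 = $4,943.11
NPV = -$9,500.00 + $6,370.38 + $4,943.11 = $1,813.49

$1,813.49


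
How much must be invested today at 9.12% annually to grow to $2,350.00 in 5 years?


Formula: PV = FV / (1 + r)^n
Substituting: PV = $2,350.00 / (1 + 0.0912)^5
Discount factor: (1.0912)^5 = 1.547112
PV = $2,350.00 / 1.547112 = $1,518.96

$1,518.96


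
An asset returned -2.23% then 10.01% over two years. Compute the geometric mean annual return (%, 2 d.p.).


Formula: Geometric mean = ((1+r1)*(1+r2))^(1/2) - 1
Product: (1 + -0.0223) * (1 + 0.1001) = 0.9777 * 1.1001 = 1.075568
Square root: 1.075568^0.5 = 1.037096
Geometric mean = 1.037096 - 1 = 0.037096
As percentage: 3.71%

3.71%


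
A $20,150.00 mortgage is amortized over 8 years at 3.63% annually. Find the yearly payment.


Formula: PMT = PV * r / (1 - (1+r)^(-n))
Denominator: 1 - (1 + 0.0363)^(-8) = 0.248176
Numerator: $20,150.00 * 0.0363 = 731.445
PMT = 731.445 / 0.248176 = $2,947.28

$2,947.28
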